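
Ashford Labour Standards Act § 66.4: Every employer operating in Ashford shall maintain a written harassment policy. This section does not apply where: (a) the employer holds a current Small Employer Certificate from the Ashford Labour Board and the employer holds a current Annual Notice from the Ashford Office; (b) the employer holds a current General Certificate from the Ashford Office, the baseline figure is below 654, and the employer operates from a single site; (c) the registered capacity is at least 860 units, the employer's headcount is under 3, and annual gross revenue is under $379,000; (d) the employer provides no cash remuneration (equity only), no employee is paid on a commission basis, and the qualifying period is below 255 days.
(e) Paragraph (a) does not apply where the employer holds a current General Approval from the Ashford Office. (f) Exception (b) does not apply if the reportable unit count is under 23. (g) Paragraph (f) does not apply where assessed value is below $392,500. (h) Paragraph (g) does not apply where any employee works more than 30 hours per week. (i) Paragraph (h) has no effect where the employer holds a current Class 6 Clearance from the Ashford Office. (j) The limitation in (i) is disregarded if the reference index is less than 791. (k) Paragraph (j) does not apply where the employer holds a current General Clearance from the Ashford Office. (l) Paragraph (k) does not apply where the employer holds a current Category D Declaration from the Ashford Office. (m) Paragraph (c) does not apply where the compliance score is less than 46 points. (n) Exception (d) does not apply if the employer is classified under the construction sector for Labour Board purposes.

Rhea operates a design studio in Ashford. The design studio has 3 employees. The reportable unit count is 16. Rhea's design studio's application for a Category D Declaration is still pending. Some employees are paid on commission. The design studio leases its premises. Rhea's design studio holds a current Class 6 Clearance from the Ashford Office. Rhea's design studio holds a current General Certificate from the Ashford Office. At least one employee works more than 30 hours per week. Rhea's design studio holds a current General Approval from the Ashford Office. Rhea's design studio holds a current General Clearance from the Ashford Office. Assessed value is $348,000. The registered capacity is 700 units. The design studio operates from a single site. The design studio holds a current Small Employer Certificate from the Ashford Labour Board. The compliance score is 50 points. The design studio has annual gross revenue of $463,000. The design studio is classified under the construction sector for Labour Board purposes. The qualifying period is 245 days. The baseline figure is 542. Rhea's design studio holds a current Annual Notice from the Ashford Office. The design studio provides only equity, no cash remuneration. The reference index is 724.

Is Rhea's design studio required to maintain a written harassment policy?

All of (a)'s requirements are met (a current Small Employer Certificate is held; a current Annual Notice is held). However, paragraph (e) must be considered: (e) operates against (a): a current General Approval is held. So (a) is unavailable.
All of (b)'s requirements are met (a current General Certificate is held; the baseline figure is 542, below the 654 limit; the employer operates from a single site). Under paragraphs (f)–(l): (f) would limit (b) — the reportable unit count is 16, under the 23 limit — but (g) sets (f) aside: (g) operates against (f): assessed value is $348,000, below the $392,500 limit. (h) would limit (g) — at least one employee exceeds 30 hours/week — but (i) sets (h) aside: (i) operates against (h): a current Class 6 Clearance is held. (j) would limit (i) — the reference index is 724, less than the 791 limit — but (k) sets (j) aside: (k) is triggered — a current General Clearance is held. (l) is not engaged (no current Category D Declaration is held), so (k) stands. So (b) applies.
Exception (c) does not apply: the registered capacity is 700 units, short of 860 units.
Exception (d) requires that no employee is paid on a commission basis; but some employees are paid on commission, so (d) is unavailable.

No — exception (b) applies; Rhea's design studio is not required to maintain a written harassment policy.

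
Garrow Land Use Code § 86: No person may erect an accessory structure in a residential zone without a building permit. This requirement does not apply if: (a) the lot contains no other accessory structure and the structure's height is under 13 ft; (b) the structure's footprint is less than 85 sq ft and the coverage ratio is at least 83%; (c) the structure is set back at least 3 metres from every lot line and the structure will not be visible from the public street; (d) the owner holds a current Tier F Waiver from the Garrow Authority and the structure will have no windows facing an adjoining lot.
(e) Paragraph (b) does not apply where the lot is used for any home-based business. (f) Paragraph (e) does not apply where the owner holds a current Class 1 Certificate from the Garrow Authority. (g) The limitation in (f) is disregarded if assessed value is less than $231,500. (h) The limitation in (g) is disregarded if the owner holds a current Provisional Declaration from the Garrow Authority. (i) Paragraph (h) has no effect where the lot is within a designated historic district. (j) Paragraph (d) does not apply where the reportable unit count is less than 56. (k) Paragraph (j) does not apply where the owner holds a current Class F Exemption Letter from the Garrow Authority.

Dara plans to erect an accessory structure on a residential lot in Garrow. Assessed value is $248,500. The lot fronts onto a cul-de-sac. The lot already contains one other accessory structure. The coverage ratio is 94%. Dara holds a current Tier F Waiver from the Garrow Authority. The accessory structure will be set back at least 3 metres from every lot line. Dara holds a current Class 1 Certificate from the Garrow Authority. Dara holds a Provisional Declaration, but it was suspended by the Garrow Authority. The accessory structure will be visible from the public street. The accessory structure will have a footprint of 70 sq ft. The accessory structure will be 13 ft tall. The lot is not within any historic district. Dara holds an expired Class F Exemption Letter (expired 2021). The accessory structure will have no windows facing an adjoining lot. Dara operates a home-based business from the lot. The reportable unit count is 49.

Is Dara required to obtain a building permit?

No — exception (b) applies; Dara does not need a building permit.

Exception (a) does not apply: the lot already has another accessory structure.
Exception (b)'s conditions are all satisfied: the structure's footprint is 70 sq ft, less than the 85 sq ft limit; the coverage ratio is 94%, meeting the 83% threshold. Under paragraphs (e)–(i): (e) is engaged (a home-based business operates on the lot), but is itself disapplied by (f): (f) applies — a current Class 1 Certificate is held. (g) is not engaged (assessed value is $248,500, not less than $231,500), so (f) stands. Exception (b) stands.
Exception (c) requires that the structure will not be visible from the public street; but the structure will be visible from the street, so (c) is unavailable.
Exception (d) is satisfied on its face — a current Tier F Waiver is held; no windows face an adjoining lot. However, paragraphs (j)–(k) must be considered: (j) applies — the reportable unit count is 49, less than the 56 limit. (k) is inapplicable (no current Class F Exemption Letter is held), so (j) stands. (d) is therefore removed.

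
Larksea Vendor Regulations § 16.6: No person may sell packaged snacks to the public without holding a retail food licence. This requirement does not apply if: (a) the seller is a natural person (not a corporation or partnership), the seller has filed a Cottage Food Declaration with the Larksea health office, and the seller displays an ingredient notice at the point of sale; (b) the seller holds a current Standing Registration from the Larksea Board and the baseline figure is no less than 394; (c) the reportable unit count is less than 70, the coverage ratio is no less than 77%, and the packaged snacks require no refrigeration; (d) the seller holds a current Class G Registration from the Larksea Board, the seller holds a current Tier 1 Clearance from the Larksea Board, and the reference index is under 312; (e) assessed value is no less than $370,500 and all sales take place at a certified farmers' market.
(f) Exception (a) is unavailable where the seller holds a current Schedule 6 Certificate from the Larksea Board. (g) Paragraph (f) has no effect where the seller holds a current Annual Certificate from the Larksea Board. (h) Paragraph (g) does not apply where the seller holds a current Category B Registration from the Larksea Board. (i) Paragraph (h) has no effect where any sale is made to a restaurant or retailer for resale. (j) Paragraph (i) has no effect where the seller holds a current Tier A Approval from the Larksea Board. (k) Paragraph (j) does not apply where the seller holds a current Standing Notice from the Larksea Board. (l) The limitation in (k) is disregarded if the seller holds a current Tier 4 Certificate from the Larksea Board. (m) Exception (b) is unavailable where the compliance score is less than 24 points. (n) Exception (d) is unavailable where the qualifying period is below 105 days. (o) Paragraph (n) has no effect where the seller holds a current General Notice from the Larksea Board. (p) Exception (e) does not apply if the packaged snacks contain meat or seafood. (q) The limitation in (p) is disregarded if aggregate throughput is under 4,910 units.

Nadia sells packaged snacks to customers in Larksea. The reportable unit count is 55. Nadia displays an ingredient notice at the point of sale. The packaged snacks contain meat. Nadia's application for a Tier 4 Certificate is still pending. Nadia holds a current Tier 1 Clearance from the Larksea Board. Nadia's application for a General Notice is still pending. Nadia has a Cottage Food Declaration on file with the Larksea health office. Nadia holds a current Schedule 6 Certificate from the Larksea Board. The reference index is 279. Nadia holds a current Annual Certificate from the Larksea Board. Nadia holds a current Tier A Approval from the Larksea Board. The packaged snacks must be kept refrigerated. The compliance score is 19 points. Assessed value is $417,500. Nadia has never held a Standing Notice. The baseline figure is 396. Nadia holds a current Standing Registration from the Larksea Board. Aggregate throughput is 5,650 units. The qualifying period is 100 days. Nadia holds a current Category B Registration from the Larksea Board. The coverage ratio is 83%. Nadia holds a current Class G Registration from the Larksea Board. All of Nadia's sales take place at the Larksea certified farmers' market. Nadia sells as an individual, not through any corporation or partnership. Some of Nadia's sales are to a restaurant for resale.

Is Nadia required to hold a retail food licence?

Yes — Nadia must hold a retail food licence.

Exception (a) is satisfied on its face — the seller is a natural person; a Cottage Food Declaration is on file; an ingredient notice is displayed. But: (f) operates against (a): a current Schedule 6 Certificate is held. (g) operates (a current Annual Certificate is held), but yields to (h): (h) operates against (g): a current Category B Registration is held. (i) is engaged (some sales are to a restaurant for resale), but is itself disapplied by (j): (j) operates — a current Tier A Approval is held. (k), which would lift (j), does not operate here — the Standing Notice is not current. So (a) is unavailable.
Exception (b)'s conditions are all satisfied: a current Standing Registration is held; the baseline figure is 396, meeting the 394 threshold. Turning to paragraph (m): (m) operates against (b): the compliance score is 19 points, less than the 24 points limit. So (b) is unavailable.
Exception (c) fails — the packaged snacks require refrigeration.
Exception (d)'s conditions are all satisfied: a current Class G Registration is held; a current Tier 1 Clearance is held; the reference index is 279, under the 312 limit. However, paragraphs (n)–(o) must be considered: (n) operates against (d): the qualifying period is 100 days, below the 105 days limit. (o) does not operate here (the General Notice is not current), so (n) stands. So (d) is unavailable.
Exception (e): assessed value is $417,500, meeting the $370,500 threshold; all sales are at a certified farmers' market — every condition holds. However, paragraphs (p)–(q) must be considered: (p) operates — the packaged snacks contain meat. (q) does not operate here (aggregate throughput is 5,650 units, not under 4,910 units), so (p) stands. So (e) is unavailable.
Every exception is unavailable, so the rule governs.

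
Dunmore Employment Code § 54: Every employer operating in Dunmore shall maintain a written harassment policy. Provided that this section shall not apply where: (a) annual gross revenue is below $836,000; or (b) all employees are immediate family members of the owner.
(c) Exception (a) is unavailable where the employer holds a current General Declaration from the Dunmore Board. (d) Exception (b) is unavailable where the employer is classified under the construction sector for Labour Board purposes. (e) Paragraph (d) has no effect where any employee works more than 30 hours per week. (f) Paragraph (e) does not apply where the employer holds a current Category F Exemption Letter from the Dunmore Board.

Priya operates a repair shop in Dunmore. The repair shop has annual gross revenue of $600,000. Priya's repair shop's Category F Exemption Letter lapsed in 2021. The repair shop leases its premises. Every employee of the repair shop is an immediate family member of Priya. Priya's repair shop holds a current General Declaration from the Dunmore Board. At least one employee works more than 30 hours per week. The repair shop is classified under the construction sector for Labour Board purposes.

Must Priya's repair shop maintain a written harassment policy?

No — exception (b) applies; Priya's repair shop is not required to maintain a written harassment policy.

Exception (a): annual gross revenue is $600,000, below the $836,000 limit — every condition holds. However, paragraph (c) must be considered: (c) is engaged — a current General Declaration is held. So (a) is unavailable.
All of (b)'s requirements are met (every employee is an immediate family member). Considering the limiting provisions: (d) is triggered (the repair shop is classified under the construction sector), but yields to (e): (e) applies — at least one employee exceeds 30 hours/week. (f), which would lift (e), is not triggered — there is no Category F Exemption Letter in force. (b) remains available.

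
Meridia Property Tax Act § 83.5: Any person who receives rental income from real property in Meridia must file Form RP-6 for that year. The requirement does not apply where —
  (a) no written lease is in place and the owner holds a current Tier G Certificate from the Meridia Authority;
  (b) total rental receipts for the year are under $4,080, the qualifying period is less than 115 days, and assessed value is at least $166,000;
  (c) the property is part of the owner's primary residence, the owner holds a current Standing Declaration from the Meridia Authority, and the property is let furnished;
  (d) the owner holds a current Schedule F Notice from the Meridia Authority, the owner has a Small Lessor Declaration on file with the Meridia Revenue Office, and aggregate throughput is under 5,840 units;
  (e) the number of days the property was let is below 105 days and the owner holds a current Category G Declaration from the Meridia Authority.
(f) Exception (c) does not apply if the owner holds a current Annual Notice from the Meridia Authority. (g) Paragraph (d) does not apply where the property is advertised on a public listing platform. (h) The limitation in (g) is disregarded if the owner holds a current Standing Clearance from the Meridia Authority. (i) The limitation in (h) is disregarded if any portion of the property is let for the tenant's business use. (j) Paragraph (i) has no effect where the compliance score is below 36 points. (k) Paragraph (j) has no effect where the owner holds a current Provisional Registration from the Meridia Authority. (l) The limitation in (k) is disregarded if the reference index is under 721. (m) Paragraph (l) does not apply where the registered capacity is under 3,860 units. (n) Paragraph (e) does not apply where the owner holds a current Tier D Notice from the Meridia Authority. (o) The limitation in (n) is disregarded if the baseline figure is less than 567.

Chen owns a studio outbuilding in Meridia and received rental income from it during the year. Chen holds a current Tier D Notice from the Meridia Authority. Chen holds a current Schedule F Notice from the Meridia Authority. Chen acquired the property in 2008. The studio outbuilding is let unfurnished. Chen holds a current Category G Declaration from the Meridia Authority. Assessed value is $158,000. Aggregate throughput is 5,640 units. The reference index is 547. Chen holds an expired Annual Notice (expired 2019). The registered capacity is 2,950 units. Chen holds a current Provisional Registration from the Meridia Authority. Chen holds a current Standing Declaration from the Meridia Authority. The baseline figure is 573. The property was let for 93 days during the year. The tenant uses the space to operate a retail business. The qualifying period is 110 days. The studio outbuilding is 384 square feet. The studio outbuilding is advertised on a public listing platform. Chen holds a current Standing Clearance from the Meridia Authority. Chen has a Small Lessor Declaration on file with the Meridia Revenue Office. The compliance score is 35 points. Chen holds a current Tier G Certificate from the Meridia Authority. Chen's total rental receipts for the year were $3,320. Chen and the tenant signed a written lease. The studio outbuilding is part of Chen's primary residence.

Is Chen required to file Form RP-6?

Exception (a) fails — a written lease is in place.
Exception (b) requires that assessed value is at least $166,000; but assessed value is $158,000, short of $166,000, so (b) is unavailable.
Exception (c) fails — the property is let unfurnished.
Exception (d) is satisfied on its face — a current Schedule F Notice is held; a Small Lessor Declaration is on file; aggregate throughput is 5,640 units, under the 5,840 units limit. But: (g) applies — the property is publicly advertised. (h) is engaged (a current Standing Clearance is held), but is displaced by (i): (i) operates against (h): the space is let for business use. (j) is engaged (the compliance score is 35 points, below the 36 points limit), but is displaced by (k): (k) applies — a current Provisional Registration is held. (l) would limit (k) — the reference index is 547, under the 721 limit — but (m) sets (l) aside: (m) applies — the registered capacity is 2,950 units, under the 3,860 units limit. So (d) is unavailable.
Exception (e): the number of days the property was let is 93 days, below the 105 days limit; a current Category G Declaration is held — every condition holds. But: (n) operates against (e): a current Tier D Notice is held. (o), which would lift (n), does not operate here — the baseline figure is 573, not less than 567. (e) is therefore removed.
No exception is made out. Chen falls within the general rule.

Yes — Chen must file Form RP-6.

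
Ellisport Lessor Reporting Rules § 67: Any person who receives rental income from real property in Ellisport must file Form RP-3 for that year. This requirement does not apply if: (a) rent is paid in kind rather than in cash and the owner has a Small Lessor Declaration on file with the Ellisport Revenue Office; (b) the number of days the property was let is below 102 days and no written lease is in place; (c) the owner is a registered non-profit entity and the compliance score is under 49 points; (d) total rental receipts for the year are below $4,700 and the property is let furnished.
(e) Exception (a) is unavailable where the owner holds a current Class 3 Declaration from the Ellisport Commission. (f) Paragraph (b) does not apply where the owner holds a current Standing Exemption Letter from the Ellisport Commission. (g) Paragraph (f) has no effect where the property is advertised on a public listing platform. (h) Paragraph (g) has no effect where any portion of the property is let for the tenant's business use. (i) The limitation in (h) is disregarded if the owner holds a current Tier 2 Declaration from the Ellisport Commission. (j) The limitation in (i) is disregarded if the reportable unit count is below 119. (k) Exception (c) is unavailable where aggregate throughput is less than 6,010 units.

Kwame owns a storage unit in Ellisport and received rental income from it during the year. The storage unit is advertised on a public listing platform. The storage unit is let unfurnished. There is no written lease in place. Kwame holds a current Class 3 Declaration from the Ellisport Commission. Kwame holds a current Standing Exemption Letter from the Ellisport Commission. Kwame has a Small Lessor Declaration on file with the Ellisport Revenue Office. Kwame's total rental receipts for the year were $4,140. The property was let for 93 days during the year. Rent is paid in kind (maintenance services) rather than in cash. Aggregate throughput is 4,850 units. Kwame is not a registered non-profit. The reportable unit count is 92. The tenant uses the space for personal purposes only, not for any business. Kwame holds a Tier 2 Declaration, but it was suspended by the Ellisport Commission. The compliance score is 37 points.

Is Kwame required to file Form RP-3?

Exception (a)'s conditions are all satisfied: rent is paid in kind; a Small Lessor Declaration is on file. Turning to paragraph (e): (e) operates against (a): a current Class 3 Declaration is held. So (a) is unavailable.
Exception (b)'s conditions are all satisfied: the number of days the property was let is 93 days, below the 102 days limit; there is no written lease. Considering the limiting provisions: (f) applies (a current Standing Exemption Letter is held), but is itself disapplied by (g): (g) is triggered — the property is publicly advertised. (h), which would lift (g), is inapplicable — the space is used for personal purposes only. Exception (b) stands.
Exception (c) fails — Kwame is not a registered non-profit.
Exception (d) does not apply: the property is let unfurnished.

No — exception (b) applies; Kwame is not required to file Form RP-3.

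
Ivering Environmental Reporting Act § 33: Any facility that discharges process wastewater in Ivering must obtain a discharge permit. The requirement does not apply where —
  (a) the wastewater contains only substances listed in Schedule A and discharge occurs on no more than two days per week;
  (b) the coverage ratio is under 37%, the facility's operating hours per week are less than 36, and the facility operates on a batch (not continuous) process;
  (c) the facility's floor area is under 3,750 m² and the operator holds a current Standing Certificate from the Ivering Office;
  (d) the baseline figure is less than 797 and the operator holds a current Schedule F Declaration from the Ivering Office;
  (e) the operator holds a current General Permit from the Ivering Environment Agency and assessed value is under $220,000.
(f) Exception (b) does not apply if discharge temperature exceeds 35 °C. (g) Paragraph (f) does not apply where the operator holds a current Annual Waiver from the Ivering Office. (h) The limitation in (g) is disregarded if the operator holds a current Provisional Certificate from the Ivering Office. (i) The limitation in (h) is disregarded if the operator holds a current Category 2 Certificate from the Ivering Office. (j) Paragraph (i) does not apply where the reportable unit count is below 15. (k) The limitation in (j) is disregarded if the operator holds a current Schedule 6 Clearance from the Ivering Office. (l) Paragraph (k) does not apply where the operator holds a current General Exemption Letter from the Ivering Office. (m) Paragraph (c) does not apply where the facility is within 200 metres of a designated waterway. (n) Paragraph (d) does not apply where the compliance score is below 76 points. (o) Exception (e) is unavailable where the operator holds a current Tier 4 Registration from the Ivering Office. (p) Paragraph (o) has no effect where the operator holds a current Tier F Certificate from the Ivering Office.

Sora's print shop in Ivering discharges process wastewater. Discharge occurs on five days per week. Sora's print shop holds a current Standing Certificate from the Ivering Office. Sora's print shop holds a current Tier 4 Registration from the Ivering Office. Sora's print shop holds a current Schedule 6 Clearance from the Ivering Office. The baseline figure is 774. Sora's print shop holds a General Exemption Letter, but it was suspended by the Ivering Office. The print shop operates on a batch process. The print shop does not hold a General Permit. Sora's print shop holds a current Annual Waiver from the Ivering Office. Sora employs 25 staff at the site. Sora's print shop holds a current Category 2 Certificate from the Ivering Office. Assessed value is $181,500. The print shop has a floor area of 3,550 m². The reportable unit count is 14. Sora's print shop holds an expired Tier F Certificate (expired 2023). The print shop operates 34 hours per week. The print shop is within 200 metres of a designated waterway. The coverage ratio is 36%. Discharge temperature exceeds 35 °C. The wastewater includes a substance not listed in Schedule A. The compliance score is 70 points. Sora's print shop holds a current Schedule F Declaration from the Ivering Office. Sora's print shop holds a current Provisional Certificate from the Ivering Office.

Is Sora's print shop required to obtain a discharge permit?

No — exception (b) applies; Sora's print shop is not required to obtain a discharge permit.

Exception (a) requires that the wastewater contains only substances listed in Schedule A; but the wastewater includes a non-Schedule-A substance, so (a) is unavailable.
Exception (b)'s conditions are all satisfied: the coverage ratio is 36%, under the 37% limit; the facility's operating hours per week are 34, less than the 36 limit; the facility operates on a batch process. Considering the limiting provisions: (f) is engaged (discharge temperature exceeds 35 °C), but is itself disapplied by (g): (g) applies — a current Annual Waiver is held. (h) is engaged (a current Provisional Certificate is held), but is itself disapplied by (i): (i) operates — a current Category 2 Certificate is held. (j) is triggered (the reportable unit count is 14, below the 15 limit), but is set aside by (k): (k) operates — a current Schedule 6 Clearance is held. (l), which would lift (k), is not engaged — there is no General Exemption Letter in force. So (b) applies.
Exception (c): the facility's floor area is 3,550 m², under the 3,750 m² limit; a current Standing Certificate is held — every condition holds. But applying paragraph (m): (m) operates against (c): the print shop is within 200 m of a designated waterway. So (c) is unavailable.
Exception (d) is satisfied on its face — the baseline figure is 774, less than the 797 limit; a current Schedule F Declaration is held. Turning to paragraph (n): (n) operates against (d): the compliance score is 70 points, below the 76 points limit. (d) is therefore removed.
Exception (e) does not apply: no General Permit is held.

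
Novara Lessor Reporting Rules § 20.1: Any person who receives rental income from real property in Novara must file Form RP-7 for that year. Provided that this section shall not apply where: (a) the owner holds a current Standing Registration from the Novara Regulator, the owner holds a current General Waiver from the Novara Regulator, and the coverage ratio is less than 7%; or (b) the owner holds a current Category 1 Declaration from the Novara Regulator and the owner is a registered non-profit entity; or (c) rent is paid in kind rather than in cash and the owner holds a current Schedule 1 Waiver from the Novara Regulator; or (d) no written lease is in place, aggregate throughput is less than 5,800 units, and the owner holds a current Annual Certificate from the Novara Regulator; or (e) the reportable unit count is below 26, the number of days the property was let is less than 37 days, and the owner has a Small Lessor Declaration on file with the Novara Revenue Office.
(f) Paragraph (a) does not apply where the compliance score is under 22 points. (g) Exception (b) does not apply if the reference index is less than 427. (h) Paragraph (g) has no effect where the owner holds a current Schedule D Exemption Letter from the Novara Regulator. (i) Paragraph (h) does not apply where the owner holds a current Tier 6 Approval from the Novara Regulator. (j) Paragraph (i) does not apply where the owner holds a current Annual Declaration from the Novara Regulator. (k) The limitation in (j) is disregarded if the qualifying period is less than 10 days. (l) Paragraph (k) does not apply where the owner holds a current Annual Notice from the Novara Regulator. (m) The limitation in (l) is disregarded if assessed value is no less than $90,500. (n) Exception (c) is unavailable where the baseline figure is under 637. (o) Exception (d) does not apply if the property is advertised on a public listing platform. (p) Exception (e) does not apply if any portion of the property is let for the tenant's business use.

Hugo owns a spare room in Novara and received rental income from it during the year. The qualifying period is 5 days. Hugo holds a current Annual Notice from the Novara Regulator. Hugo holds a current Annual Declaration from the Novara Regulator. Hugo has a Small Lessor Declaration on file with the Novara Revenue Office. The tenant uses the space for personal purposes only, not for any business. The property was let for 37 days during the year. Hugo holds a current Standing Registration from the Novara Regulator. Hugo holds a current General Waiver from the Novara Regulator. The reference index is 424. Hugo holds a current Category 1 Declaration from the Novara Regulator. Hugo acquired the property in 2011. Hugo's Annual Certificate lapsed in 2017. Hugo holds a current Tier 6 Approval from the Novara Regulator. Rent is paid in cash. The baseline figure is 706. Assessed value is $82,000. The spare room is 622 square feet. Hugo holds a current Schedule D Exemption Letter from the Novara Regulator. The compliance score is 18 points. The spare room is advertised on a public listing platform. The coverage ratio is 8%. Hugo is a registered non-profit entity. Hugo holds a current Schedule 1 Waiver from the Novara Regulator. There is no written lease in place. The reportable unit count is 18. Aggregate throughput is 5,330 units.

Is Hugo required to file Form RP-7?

No — exception (b) applies; Hugo is not required to file Form RP-7.

Exception (a) fails — the coverage ratio is 8%, not less than 7%.
Exception (b): a current Category 1 Declaration is held; Hugo is a registered non-profit — every condition holds. Applying paragraphs (g)–(m): (g) is triggered (the reference index is 424, less than the 427 limit), but is itself disapplied by (h): (h) operates against (g): a current Schedule D Exemption Letter is held. (i) would limit (h) — a current Tier 6 Approval is held — but (j) sets (i) aside: (j) operates — a current Annual Declaration is held. (k) applies (the qualifying period is 5 days, less than the 10 days limit), but is set aside by (l): (l) operates against (k): a current Annual Notice is held. (m) is inapplicable (assessed value is $82,000, short of $90,500), so (l) stands. Exception (b) stands.
Exception (c) does not apply: rent is paid in cash.
Exception (d) requires that the owner holds a current Annual Certificate from the Novara Regulator; but the Annual Certificate is not current, so (d) is unavailable.
Exception (e) requires that the number of days the property was let is less than 37 days; but the number of days the property was let is 37 days, not less than 37 days, so (e) is unavailable.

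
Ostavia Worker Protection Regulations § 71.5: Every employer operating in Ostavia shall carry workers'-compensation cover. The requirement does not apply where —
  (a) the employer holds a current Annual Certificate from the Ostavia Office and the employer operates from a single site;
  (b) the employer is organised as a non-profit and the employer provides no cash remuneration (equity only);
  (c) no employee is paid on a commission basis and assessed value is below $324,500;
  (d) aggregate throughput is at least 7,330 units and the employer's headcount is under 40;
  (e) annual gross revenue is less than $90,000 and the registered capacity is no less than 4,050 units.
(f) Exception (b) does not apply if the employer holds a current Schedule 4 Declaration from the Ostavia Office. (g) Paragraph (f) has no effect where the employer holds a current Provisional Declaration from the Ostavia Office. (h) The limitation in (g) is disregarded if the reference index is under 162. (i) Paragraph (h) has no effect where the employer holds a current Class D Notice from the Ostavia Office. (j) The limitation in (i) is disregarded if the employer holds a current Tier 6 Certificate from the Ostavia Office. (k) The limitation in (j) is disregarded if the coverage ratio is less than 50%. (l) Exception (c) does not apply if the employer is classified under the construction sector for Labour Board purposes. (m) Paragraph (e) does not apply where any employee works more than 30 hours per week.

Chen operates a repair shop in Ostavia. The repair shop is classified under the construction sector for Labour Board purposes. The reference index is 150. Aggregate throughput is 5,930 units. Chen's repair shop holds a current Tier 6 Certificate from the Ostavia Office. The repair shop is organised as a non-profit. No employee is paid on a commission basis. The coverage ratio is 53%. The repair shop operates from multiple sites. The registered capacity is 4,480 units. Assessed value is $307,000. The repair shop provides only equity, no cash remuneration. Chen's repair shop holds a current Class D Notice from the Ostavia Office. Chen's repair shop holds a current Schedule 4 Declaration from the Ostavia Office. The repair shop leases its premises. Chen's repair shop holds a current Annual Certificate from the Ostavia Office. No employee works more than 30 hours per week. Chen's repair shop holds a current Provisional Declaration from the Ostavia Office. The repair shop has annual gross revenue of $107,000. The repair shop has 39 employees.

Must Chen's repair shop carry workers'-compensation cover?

Exception (a) does not apply: the employer operates from multiple sites.
All of (b)'s requirements are met (the employer is a non-profit; remuneration is equity-only). But applying paragraphs (f)–(k): (f) operates against (b): a current Schedule 4 Declaration is held. (g) applies (a current Provisional Declaration is held), but is displaced by (h): (h) operates against (g): the reference index is 150, under the 162 limit. (i) would limit (h) — a current Class D Notice is held — but (j) sets (i) aside: (j) is triggered — a current Tier 6 Certificate is held. (k), which would lift (j), is not engaged — the coverage ratio is 53%, not less than 50%. So (b) is unavailable.
Exception (c)'s conditions are all satisfied: no employee is paid on commission; assessed value is $307,000, below the $324,500 limit. But: (l) operates against (c): the repair shop is classified under the construction sector. (c) is therefore removed.
Exception (d) does not apply: aggregate throughput is 5,930 units, short of 7,330 units.
Exception (e) fails — annual gross revenue is $107,000, not less than $90,000.
No exception displaces § 71.5.

Yes — Chen's repair shop must carry workers'-compensation cover.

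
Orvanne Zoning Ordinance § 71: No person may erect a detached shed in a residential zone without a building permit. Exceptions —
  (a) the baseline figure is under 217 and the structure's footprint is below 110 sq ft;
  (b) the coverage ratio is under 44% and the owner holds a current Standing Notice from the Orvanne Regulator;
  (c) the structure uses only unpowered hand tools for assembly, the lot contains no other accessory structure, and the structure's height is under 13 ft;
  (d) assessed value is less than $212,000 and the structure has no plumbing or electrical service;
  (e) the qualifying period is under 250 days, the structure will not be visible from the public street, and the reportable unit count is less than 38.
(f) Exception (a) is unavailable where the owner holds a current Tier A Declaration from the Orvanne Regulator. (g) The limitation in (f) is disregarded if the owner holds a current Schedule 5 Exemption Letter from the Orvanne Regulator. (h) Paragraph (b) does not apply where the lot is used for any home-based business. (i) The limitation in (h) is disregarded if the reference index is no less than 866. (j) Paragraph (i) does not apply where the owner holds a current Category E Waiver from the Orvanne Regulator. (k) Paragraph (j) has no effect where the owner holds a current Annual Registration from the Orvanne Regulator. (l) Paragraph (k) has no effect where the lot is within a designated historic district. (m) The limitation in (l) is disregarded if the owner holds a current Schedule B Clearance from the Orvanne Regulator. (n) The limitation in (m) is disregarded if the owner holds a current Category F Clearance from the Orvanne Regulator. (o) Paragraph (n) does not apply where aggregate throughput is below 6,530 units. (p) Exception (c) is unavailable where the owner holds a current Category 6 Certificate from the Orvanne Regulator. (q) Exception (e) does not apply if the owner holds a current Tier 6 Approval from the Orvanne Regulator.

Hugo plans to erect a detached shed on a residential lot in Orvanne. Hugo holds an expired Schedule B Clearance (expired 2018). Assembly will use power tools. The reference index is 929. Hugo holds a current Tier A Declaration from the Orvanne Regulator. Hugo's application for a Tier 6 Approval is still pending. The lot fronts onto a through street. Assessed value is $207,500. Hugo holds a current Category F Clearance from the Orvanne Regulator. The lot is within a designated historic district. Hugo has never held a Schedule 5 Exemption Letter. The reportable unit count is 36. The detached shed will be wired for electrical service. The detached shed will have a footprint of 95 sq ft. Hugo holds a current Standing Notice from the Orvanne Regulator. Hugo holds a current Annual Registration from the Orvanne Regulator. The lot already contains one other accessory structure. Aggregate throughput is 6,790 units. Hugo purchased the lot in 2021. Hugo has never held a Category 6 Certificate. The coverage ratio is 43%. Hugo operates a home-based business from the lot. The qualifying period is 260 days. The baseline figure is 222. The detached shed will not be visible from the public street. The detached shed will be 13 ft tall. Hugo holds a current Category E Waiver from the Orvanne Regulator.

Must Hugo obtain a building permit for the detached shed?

Yes — Hugo must obtain a building permit.

Exception (a) requires that the baseline figure is under 217; but the baseline figure is 222, not under 217, so (a) is unavailable.
Exception (b): the coverage ratio is 43%, under the 44% limit; a current Standing Notice is held — every condition holds. But: (h) operates against (b): a home-based business operates on the lot. (i) would limit (h) — the reference index is 929, meeting the 866 threshold — but (j) sets (i) aside: (j) operates against (i): a current Category E Waiver is held. (k) would limit (j) — a current Annual Registration is held — but (l) sets (k) aside: (l) operates — the lot is in a historic district. (m), which would lift (l), does not operate here — there is no Schedule B Clearance in force. (b) is therefore removed.
Exception (c) does not apply: assembly uses power tools.
Exception (d) does not apply: electrical service is planned.
Exception (e) does not apply: the qualifying period is 260 days, not under 250 days.
No exception displaces § 71.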